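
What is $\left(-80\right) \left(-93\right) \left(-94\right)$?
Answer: $-699360$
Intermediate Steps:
$\left(-80\right) \left(-93\right) \left(-94\right) = 7440 \left(-94\right) = -699360$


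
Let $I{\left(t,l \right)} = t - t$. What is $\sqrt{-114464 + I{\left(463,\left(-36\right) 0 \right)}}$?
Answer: $28 i \sqrt{146} \approx 338.33 i$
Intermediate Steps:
$I{\left(t,l \right)} = 0$
$\sqrt{-114464 + I{\left(463,\left(-36\right) 0 \right)}} = \sqrt{-114464 + 0} = \sqrt{-114464} = 28 i \sqrt{146}$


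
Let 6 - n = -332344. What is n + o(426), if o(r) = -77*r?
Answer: 299548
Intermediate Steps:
n = 332350 (n = 6 - 1*(-332344) = 6 + 332344 = 332350)
n + o(426) = 332350 - 77*426 = 332350 - 32802 = 299548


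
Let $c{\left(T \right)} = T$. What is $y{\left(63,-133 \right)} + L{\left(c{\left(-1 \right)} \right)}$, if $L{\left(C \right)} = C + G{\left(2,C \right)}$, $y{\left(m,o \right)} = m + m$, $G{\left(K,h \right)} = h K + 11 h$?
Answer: $112$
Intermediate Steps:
$G{\left(K,h \right)} = 11 h + K h$ ($G{\left(K,h \right)} = K h + 11 h = 11 h + K h$)
$y{\left(m,o \right)} = 2 m$
$L{\left(C \right)} = 14 C$ ($L{\left(C \right)} = C + C \left(11 + 2\right) = C + C 13 = C + 13 C = 14 C$)
$y{\left(63,-133 \right)} + L{\left(c{\left(-1 \right)} \right)} = 2 \cdot 63 + 14 \left(-1\right) = 126 - 14 = 112$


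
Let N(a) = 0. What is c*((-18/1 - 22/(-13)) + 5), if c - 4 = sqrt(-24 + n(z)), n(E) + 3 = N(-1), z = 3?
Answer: -588/13 - 441*I*sqrt(3)/13 ≈ -45.231 - 58.756*I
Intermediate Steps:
n(E) = -3 (n(E) = -3 + 0 = -3)
c = 4 + 3*I*sqrt(3) (c = 4 + sqrt(-24 - 3) = 4 + sqrt(-27) = 4 + 3*I*sqrt(3) ≈ 4.0 + 5.1962*I)
c*((-18/1 - 22/(-13)) + 5) = (4 + 3*I*sqrt(3))*((-18/1 - 22/(-13)) + 5) = (4 + 3*I*sqrt(3))*((-18*1 - 22*(-1/13)) + 5) = (4 + 3*I*sqrt(3))*((-18 + 22/13) + 5) = (4 + 3*I*sqrt(3))*(-212/13 + 5) = (4 + 3*I*sqrt(3))*(-147/13) = -588/13 - 441*I*sqrt(3)/13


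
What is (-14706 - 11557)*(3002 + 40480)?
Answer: -1141967766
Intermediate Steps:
(-14706 - 11557)*(3002 + 40480) = -26263*43482 = -1141967766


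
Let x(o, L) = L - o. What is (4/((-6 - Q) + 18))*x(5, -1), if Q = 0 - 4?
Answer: -3/2 ≈ -1.5000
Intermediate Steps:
Q = -4
(4/((-6 - Q) + 18))*x(5, -1) = (4/((-6 - 1*(-4)) + 18))*(-1 - 1*5) = (4/((-6 + 4) + 18))*(-1 - 5) = (4/(-2 + 18))*(-6) = (4/16)*(-6) = (4*(1/16))*(-6) = (1/4)*(-6) = -3/2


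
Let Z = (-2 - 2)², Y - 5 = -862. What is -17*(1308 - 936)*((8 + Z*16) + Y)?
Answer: 3750132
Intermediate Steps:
Y = -857 (Y = 5 - 862 = -857)
Z = 16 (Z = (-4)² = 16)
-17*(1308 - 936)*((8 + Z*16) + Y) = -17*(1308 - 936)*((8 + 16*16) - 857) = -6324*((8 + 256) - 857) = -6324*(264 - 857) = -6324*(-593) = -17*(-220596) = 3750132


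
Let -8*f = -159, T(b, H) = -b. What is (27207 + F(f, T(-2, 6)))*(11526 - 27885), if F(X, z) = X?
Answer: -3563235585/8 ≈ -4.4540e+8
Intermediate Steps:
f = 159/8 (f = -⅛*(-159) = 159/8 ≈ 19.875)
(27207 + F(f, T(-2, 6)))*(11526 - 27885) = (27207 + 159/8)*(11526 - 27885) = (217815/8)*(-16359) = -3563235585/8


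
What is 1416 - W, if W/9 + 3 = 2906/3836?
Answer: 2754597/1918 ≈ 1436.2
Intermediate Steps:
W = -38709/1918 (W = -27 + 9*(2906/3836) = -27 + 9*(2906*(1/3836)) = -27 + 9*(1453/1918) = -27 + 13077/1918 = -38709/1918 ≈ -20.182)
1416 - W = 1416 - 1*(-38709/1918) = 1416 + 38709/1918 = 2754597/1918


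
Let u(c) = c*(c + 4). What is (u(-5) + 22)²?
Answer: 729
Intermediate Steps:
u(c) = c*(4 + c)
(u(-5) + 22)² = (-5*(4 - 5) + 22)² = (-5*(-1) + 22)² = (5 + 22)² = 27² = 729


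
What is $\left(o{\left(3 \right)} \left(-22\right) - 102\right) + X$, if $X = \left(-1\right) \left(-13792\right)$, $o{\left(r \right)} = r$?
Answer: $13624$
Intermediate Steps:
$X = 13792$
$\left(o{\left(3 \right)} \left(-22\right) - 102\right) + X = \left(3 \left(-22\right) - 102\right) + 13792 = \left(-66 - 102\right) + 13792 = -168 + 13792 = 13624$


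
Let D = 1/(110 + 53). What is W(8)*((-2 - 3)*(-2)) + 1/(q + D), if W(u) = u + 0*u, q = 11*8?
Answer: 1147763/14345 ≈ 80.011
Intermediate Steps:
D = 1/163 ≈ 0.0061350
q = 88
W(u) = u (W(u) = u + 0 = u)
W(8)*((-2 - 3)*(-2)) + 1/(q + D) = 8*((-2 - 3)*(-2)) + 1/(88 + 1/163) = 8*(-5*(-2)) + 1/(14345/163) = 8*10 + 163/14345 = 80 + 163/14345 = 1147763/14345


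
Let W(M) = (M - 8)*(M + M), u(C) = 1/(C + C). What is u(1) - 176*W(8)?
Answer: ½ ≈ 0.50000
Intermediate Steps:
u(C) = 1/(2*C)
W(M) = 2*M*(-8 + M) (W(M) = (-8 + M)*(2*M) = 2*M*(-8 + M))
u(1) - 176*W(8) = (½)/1 - 352*8*(-8 + 8) = (½)*1 - 352*8*0 = ½ - 176*0 = ½ + 0 = ½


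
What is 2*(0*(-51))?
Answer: 0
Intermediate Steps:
2*(0*(-51)) = 2*0 = 0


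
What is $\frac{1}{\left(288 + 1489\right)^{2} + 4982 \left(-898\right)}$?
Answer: $- \frac{1}{1316107} \approx -7.5982 \cdot 10^{-7}$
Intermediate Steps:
$\frac{1}{\left(288 + 1489\right)^{2} + 4982 \left(-898\right)} = \frac{1}{1777^{2} - 4473836} = \frac{1}{3157729 - 4473836} = \frac{1}{-1316107} = - \frac{1}{1316107}$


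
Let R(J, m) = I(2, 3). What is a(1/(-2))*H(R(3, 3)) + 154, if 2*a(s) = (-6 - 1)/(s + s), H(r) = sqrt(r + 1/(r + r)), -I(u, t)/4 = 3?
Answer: 154 + 119*I*sqrt(6)/24 ≈ 154.0 + 12.145*I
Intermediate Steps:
I(u, t) = -12 (I(u, t) = -4*3 = -12)
R(J, m) = -12
H(r) = sqrt(r + 1/(2*r))
a(s) = -7/(4*s) (a(s) = ((-6 - 1)/(s + s))/2 = (-7*1/(2*s))/2 = (-7/(2*s))/2 = -7/(4*s))
a(1/(-2))*H(R(3, 3)) + 154 = (-7/(4*(1/(-2))))*(sqrt(2/(-12) + 4*(-12))/2) + 154 = (-7/(4*(-1/2)))*(sqrt(2*(-1/12) - 48)/2) + 154 = (-7/4*(-2))*(sqrt(-1/6 - 48)/2) + 154 = 7*(sqrt(-289/6)/2)/2 + 154 = 7*((17*I*sqrt(6)/6)/2)/2 + 154 = 7*(17*I*sqrt(6)/12)/2 + 154 = 119*I*sqrt(6)/24 + 154 = 154 + 119*I*sqrt(6)/24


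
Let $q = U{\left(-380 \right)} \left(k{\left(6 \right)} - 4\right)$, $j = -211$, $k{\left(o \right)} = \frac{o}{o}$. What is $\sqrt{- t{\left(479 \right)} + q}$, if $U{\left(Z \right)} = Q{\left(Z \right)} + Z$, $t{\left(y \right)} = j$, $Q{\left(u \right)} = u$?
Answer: $\sqrt{2491} \approx 49.91$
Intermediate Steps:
$k{\left(o \right)} = 1$
$t{\left(y \right)} = -211$
$U{\left(Z \right)} = 2 Z$ ($U{\left(Z \right)} = Z + Z = 2 Z$)
$q = 2280$ ($q = 2 \left(-380\right) \left(1 - 4\right) = - 760 \left(1 - 4\right) = \left(-760\right) \left(-3\right) = 2280$)
$\sqrt{- t{\left(479 \right)} + q} = \sqrt{\left(-1\right) \left(-211\right) + 2280} = \sqrt{211 + 2280} = \sqrt{2491}$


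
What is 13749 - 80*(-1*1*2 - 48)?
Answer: 17749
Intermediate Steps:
13749 - 80*(-1*1*2 - 48) = 13749 - 80*(-1*2 - 48) = 13749 - 80*(-2 - 48) = 13749 - 80*(-50) = 13749 + 4000 = 17749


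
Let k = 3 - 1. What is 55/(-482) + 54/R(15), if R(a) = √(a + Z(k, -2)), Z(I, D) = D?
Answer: -55/482 + 54*√13/13 ≈ 14.863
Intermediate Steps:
k = 2
R(a) = √(-2 + a) (R(a) = √(a - 2) = √(-2 + a))
55/(-482) + 54/R(15) = 55/(-482) + 54/(√(-2 + 15)) = 55*(-1/482) + 54/(√13) = -55/482 + 54*(√13/13) = -55/482 + 54*√13/13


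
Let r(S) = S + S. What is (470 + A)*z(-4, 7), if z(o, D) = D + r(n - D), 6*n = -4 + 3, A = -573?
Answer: 2266/3 ≈ 755.33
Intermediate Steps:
n = -⅙ (n = (-4 + 3)/6 = (⅙)*(-1) = -⅙ ≈ -0.16667)
r(S) = 2*S
z(o, D) = -⅓ - D (z(o, D) = D + 2*(-⅙ - D) = D + (-⅓ - 2*D) = -⅓ - D)
(470 + A)*z(-4, 7) = (470 - 573)*(-⅓ - 1*7) = -103*(-⅓ - 7) = -103*(-22/3) = 2266/3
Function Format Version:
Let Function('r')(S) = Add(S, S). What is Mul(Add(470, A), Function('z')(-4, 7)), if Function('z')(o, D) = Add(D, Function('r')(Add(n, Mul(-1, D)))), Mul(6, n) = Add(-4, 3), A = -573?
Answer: Rational(2266, 3) ≈ 755.33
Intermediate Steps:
n = Rational(-1, 6) (n = Mul(Rational(1, 6), Add(-4, 3)) = Mul(Rational(1, 6), -1) = Rational(-1, 6) ≈ -0.16667)
Function('r')(S) = Mul(2, S)
Function('z')(o, D) = Add(Rational(-1, 3), Mul(-1, D)) (Function('z')(o, D) = Add(D, Mul(2, Add(Rational(-1, 6), Mul(-1, D)))) = Add(D, Add(Rational(-1, 3), Mul(-2, D))) = Add(Rational(-1, 3), Mul(-1, D)))
Mul(Add(470, A), Function('z')(-4, 7)) = Mul(Add(470, -573), Add(Rational(-1, 3), Mul(-1, 7))) = Mul(-103, Add(Rational(-1, 3), -7)) = Mul(-103, Rational(-22, 3)) = Rational(2266, 3)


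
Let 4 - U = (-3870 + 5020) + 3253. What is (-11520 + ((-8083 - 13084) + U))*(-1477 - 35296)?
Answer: 1363763478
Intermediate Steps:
U = -4399 (U = 4 - ((-3870 + 5020) + 3253) = 4 - (1150 + 3253) = 4 - 1*4403 = 4 - 4403 = -4399)
(-11520 + ((-8083 - 13084) + U))*(-1477 - 35296) = (-11520 + ((-8083 - 13084) - 4399))*(-1477 - 35296) = (-11520 + (-21167 - 4399))*(-36773) = (-11520 - 25566)*(-36773) = -37086*(-36773) = 1363763478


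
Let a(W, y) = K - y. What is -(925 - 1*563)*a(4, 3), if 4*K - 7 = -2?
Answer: 1267/2 ≈ 633.50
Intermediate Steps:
K = 5/4 (K = 7/4 + (¼)*(-2) = 7/4 - ½ = 5/4 ≈ 1.2500)
a(W, y) = 5/4 - y
-(925 - 1*563)*a(4, 3) = -(925 - 1*563)*(5/4 - 1*3) = -(925 - 563)*(5/4 - 3) = -362*(-7)/4 = -1*(-1267/2) = 1267/2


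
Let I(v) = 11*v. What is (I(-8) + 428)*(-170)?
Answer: -57800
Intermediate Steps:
(I(-8) + 428)*(-170) = (11*(-8) + 428)*(-170) = (-88 + 428)*(-170) = 340*(-170) = -57800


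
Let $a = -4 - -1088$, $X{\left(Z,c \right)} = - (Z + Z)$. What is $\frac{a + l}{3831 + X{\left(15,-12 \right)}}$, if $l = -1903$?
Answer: $- \frac{39}{181} \approx -0.21547$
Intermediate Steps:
$X{\left(Z,c \right)} = - 2 Z$
$a = 1084$ ($a = -4 + 1088 = 1084$)
$\frac{a + l}{3831 + X{\left(15,-12 \right)}} = \frac{1084 - 1903}{3831 - 30} = - \frac{819}{3831 - 30} = - \frac{819}{3801} = \left(-819\right) \frac{1}{3801} = - \frac{39}{181}$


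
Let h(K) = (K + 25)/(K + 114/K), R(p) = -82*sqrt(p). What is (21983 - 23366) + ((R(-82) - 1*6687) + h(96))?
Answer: -12546914/1555 - 82*I*sqrt(82) ≈ -8068.8 - 742.54*I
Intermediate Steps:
h(K) = (25 + K)/(K + 114/K)
(21983 - 23366) + ((R(-82) - 1*6687) + h(96)) = (21983 - 23366) + ((-82*I*sqrt(82) - 1*6687) + 96*(25 + 96)/(114 + 96**2)) = -1383 + ((-82*I*sqrt(82) - 6687) + 96*121/(114 + 9216)) = -1383 + ((-82*I*sqrt(82) - 6687) + 96*121/9330) = -1383 + ((-6687 - 82*I*sqrt(82)) + 96*(1/9330)*121) = -1383 + ((-6687 - 82*I*sqrt(82)) + 1936/1555) = -1383 + (-10396349/1555 - 82*I*sqrt(82)) = -12546914/1555 - 82*I*sqrt(82)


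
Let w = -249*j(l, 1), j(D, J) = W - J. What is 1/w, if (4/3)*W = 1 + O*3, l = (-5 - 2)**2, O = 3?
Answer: -2/3237 ≈ -0.00061786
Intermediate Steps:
l = 49 (l = (-7)**2 = 49)
W = 15/2 (W = 3*(1 + 3*3)/4 = 3*(1 + 9)/4 = (3/4)*10 = 15/2 ≈ 7.5000)
j(D, J) = 15/2 - J
w = -3237/2 (w = -249*(15/2 - 1*1) = -249*(15/2 - 1) = -249*13/2 = -3237/2 ≈ -1618.5)
1/w = 1/(-3237/2) = -2/3237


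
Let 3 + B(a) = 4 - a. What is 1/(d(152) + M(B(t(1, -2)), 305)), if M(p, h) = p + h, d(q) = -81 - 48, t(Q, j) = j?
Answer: 1/179 ≈ 0.0055866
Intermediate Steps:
d(q) = -129
B(a) = 1 - a (B(a) = -3 + (4 - a) = 1 - a)
M(p, h) = h + p
1/(d(152) + M(B(t(1, -2)), 305)) = 1/(-129 + (305 + (1 - 1*(-2)))) = 1/(-129 + (305 + (1 + 2))) = 1/(-129 + (305 + 3)) = 1/(-129 + 308) = 1/179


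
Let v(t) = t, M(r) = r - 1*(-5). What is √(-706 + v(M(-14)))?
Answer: I*√715 ≈ 26.739*I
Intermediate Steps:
M(r) = 5 + r (M(r) = r + 5 = 5 + r)
√(-706 + v(M(-14))) = √(-706 + (5 - 14)) = √(-706 - 9) = √(-715) = I*√715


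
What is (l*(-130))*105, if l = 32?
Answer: -436800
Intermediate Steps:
(l*(-130))*105 = (32*(-130))*105 = -4160*105 = -436800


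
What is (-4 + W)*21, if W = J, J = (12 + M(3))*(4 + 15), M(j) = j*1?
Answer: 5901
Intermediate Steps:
M(j) = j
J = 285 (J = (12 + 3)*(4 + 15) = 15*19 = 285)
W = 285
(-4 + W)*21 = (-4 + 285)*21 = 281*21 = 5901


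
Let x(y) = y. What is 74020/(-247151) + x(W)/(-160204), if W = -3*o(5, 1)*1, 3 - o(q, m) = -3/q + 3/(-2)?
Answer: -118545186697/395945788040 ≈ -0.29940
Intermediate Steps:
o(q, m) = 9/2 + 3/q (o(q, m) = 3 - (-3/q + 3/(-2)) = 3 - (-3/q + 3*(-½)) = 3 - (-3/q - 3/2) = 3 - (-3/2 - 3/q) = 3 + (3/2 + 3/q) = 9/2 + 3/q)
W = -153/10 (W = -3*(9/2 + 3/5)*1 = -3*(9/2 + 3*(⅕))*1 = -3*(9/2 + ⅗)*1 = -3*51/10*1 = -153/10*1 = -153/10 ≈ -15.300)
74020/(-247151) + x(W)/(-160204) = 74020/(-247151) - 153/10/(-160204) = 74020*(-1/247151) - 153/10*(-1/160204) = -74020/247151 + 153/1602040 = -118545186697/395945788040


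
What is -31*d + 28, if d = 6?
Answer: -158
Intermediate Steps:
-31*d + 28 = -31*6 + 28 = -186 + 28 = -158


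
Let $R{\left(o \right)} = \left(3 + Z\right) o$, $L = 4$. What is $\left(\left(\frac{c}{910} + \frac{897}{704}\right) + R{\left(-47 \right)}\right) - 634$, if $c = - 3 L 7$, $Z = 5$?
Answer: $- \frac{46163519}{45760} \approx -1008.8$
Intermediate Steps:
$c = -84$ ($c = \left(-3\right) 4 \cdot 7 = \left(-12\right) 7 = -84$)
$R{\left(o \right)} = 8 o$ ($R{\left(o \right)} = \left(3 + 5\right) o = 8 o$)
$\left(\left(\frac{c}{910} + \frac{897}{704}\right) + R{\left(-47 \right)}\right) - 634 = \left(\left(- \frac{84}{910} + \frac{897}{704}\right) + 8 \left(-47\right)\right) - 634 = \left(\left(\left(-84\right) \frac{1}{910} + 897 \cdot \frac{1}{704}\right) - 376\right) - 634 = \left(\left(- \frac{6}{65} + \frac{897}{704}\right) - 376\right) - 634 = \left(\frac{54081}{45760} - 376\right) - 634 = - \frac{17151679}{45760} - 634 = - \frac{46163519}{45760}$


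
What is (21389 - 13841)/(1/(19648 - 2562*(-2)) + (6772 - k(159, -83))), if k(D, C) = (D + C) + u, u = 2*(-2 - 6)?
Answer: 186979056/166269665 ≈ 1.1246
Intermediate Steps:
u = -16 (u = 2*(-8) = -16)
k(D, C) = -16 + C + D (k(D, C) = (D + C) - 16 = (C + D) - 16 = -16 + C + D)
(21389 - 13841)/(1/(19648 - 2562*(-2)) + (6772 - k(159, -83))) = (21389 - 13841)/(1/(19648 - 2562*(-2)) + (6772 - (-16 - 83 + 159))) = 7548/(1/(19648 + 5124) + (6772 - 1*60)) = 7548/(1/24772 + (6772 - 60)) = 7548/(1/24772 + 6712) = 7548/(166269665/24772) = 7548*(24772/166269665) = 186979056/166269665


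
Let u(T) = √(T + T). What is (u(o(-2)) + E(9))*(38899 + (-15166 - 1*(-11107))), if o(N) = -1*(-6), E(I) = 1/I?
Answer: 34840/9 + 69680*√3 ≈ 1.2456e+5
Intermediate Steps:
o(N) = 6
u(T) = √2*√T (u(T) = √(2*T) = √2*√T)
(u(o(-2)) + E(9))*(38899 + (-15166 - 1*(-11107))) = (√2*√6 + 1/9)*(38899 + (-15166 - 1*(-11107))) = (2*√3 + ⅑)*(38899 + (-15166 + 11107)) = (⅑ + 2*√3)*(38899 - 4059) = (⅑ + 2*√3)*34840 = 34840/9 + 69680*√3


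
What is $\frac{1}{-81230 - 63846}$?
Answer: $- \frac{1}{145076} \approx -6.8929 \cdot 10^{-6}$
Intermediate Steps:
$\frac{1}{-81230 - 63846} = \frac{1}{-145076} = - \frac{1}{145076}$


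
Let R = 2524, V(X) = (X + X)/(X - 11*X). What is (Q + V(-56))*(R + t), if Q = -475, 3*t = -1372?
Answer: -982080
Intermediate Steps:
t = -1372/3 (t = (1/3)*(-1372) = -1372/3 ≈ -457.33)
V(X) = -1/5 (V(X) = (2*X)/((-10*X)) = (2*X)*(-1/(10*X)) = -1/5)
(Q + V(-56))*(R + t) = (-475 - 1/5)*(2524 - 1372/3) = -2376/5*6200/3 = -982080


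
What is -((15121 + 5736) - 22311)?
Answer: 1454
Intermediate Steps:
-((15121 + 5736) - 22311) = -(20857 - 22311) = -1*(-1454) = 1454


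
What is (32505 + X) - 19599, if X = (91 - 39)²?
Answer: 15610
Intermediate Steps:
X = 2704 (X = 52² = 2704)
(32505 + X) - 19599 = (32505 + 2704) - 19599 = 35209 - 19599 = 15610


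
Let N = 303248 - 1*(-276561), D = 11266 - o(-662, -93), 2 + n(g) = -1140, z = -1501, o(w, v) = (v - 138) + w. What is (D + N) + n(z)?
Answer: 590826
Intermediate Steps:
o(w, v) = -138 + v + w (o(w, v) = (-138 + v) + w = -138 + v + w)
n(g) = -1142 (n(g) = -2 - 1140 = -1142)
D = 12159 (D = 11266 - (-138 - 93 - 662) = 11266 - 1*(-893) = 11266 + 893 = 12159)
N = 579809 (N = 303248 + 276561 = 579809)
(D + N) + n(z) = (12159 + 579809) - 1142 = 591968 - 1142 = 590826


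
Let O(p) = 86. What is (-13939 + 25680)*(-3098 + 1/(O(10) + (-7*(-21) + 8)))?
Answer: -8766030197/241 ≈ -3.6374e+7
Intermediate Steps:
(-13939 + 25680)*(-3098 + 1/(O(10) + (-7*(-21) + 8))) = (-13939 + 25680)*(-3098 + 1/(86 + (-7*(-21) + 8))) = 11741*(-3098 + 1/(86 + (147 + 8))) = 11741*(-3098 + 1/(86 + 155)) = 11741*(-3098 + 1/241) = 11741*(-746617/241) = -8766030197/241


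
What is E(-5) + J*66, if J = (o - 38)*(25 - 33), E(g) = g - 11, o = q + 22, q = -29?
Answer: 23744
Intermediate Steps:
o = -7 (o = -29 + 22 = -7)
E(g) = -11 + g
J = 360 (J = (-7 - 38)*(25 - 33) = -45*(-8) = 360)
E(-5) + J*66 = (-11 - 5) + 360*66 = -16 + 23760 = 23744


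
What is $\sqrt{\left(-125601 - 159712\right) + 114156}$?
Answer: $7 i \sqrt{3493} \approx 413.71 i$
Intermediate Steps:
$\sqrt{\left(-125601 - 159712\right) + 114156} = \sqrt{-285313 + 114156} = \sqrt{-171157} = 7 i \sqrt{3493}$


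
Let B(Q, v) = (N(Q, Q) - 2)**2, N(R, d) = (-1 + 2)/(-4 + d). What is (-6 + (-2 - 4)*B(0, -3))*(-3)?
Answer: 873/8 ≈ 109.13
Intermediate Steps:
N(R, d) = 1/(-4 + d)
B(Q, v) = (-2 + 1/(-4 + Q))**2 (B(Q, v) = (1/(-4 + Q) - 2)**2 = (-2 + 1/(-4 + Q))**2)
(-6 + (-2 - 4)*B(0, -3))*(-3) = (-6 + (-2 - 4)*((-9 + 2*0)**2/(-4 + 0)**2))*(-3) = (-6 - 6*(-9 + 0)**2/(-4)**2)*(-3) = (-6 - 6*(-9)**2/16)*(-3) = (-6 - 486/16)*(-3) = (-6 - 6*81/16)*(-3) = (-6 - 243/8)*(-3) = -291/8*(-3) = 873/8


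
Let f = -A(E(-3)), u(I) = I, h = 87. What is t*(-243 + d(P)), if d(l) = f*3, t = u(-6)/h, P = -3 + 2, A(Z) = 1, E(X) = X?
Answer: 492/29 ≈ 16.966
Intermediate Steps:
P = -1
f = -1 (f = -1*1 = -1)
t = -2/29 (t = -6/87 = -6*1/87 = -2/29 ≈ -0.068966)
d(l) = -3 (d(l) = -1*3 = -3)
t*(-243 + d(P)) = -2*(-243 - 3)/29 = -2/29*(-246) = 492/29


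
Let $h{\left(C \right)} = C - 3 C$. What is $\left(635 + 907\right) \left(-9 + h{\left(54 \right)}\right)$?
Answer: $-180414$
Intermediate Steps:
$h{\left(C \right)} = - 2 C$
$\left(635 + 907\right) \left(-9 + h{\left(54 \right)}\right) = \left(635 + 907\right) \left(-9 - 108\right) = 1542 \left(-9 - 108\right) = 1542 \left(-117\right) = -180414$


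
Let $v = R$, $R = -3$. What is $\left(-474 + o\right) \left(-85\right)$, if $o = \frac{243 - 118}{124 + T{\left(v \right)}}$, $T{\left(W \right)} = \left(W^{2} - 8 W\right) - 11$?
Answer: $\frac{5871715}{146} \approx 40217.0$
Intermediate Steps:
$v = -3$
$T{\left(W \right)} = -11 + W^{2} - 8 W$
$o = \frac{125}{146}$ ($o = \frac{243 - 118}{124 - \left(-13 - 9\right)} = \frac{125}{124 + \left(-11 + 9 + 24\right)} = \frac{125}{124 + 22} = \frac{125}{146} \approx 0.85616$)
$\left(-474 + o\right) \left(-85\right) = \left(-474 + \frac{125}{146}\right) \left(-85\right) = \left(- \frac{69079}{146}\right) \left(-85\right) = \frac{5871715}{146}$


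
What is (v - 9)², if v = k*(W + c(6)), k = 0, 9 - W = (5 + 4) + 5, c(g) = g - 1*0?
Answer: 81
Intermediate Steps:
c(g) = g (c(g) = g + 0 = g)
W = -5 (W = 9 - ((5 + 4) + 5) = 9 - (9 + 5) = 9 - 1*14 = 9 - 14 = -5)
v = 0 (v = 0*(-5 + 6) = 0*1 = 0)
(v - 9)² = (0 - 9)² = (-9)² = 81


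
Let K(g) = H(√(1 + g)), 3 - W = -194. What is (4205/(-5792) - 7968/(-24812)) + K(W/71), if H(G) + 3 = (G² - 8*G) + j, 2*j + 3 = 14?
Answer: 14973061687/2550872096 - 16*√4757/71 ≈ -9.6730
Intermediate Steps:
W = 197 (W = 3 - 1*(-194) = 3 + 194 = 197)
j = 11/2 (j = -3/2 + (½)*14 = -3/2 + 7 = 11/2 ≈ 5.5000)
H(G) = 5/2 + G² - 8*G (H(G) = -3 + ((G² - 8*G) + 11/2) = -3 + (11/2 + G² - 8*G) = 5/2 + G² - 8*G)
K(g) = 7/2 + g - 8*√(1 + g) (K(g) = 5/2 + (√(1 + g))² - 8*√(1 + g) = 5/2 + (1 + g) - 8*√(1 + g) = 7/2 + g - 8*√(1 + g))
(4205/(-5792) - 7968/(-24812)) + K(W/71) = (4205/(-5792) - 7968/(-24812)) + (7/2 + 197/71 - 8*√(1 + 197/71)) = (4205*(-1/5792) - 7968*(-1/24812)) + (7/2 + 197*(1/71) - 8*√(1 + 197*(1/71))) = (-4205/5792 + 1992/6203) + (7/2 + 197/71 - 8*√(1 + 197/71)) = -14545951/35927776 + (7/2 + 197/71 - 16*√4757/71) = -14545951/35927776 + (891/142 - 16*√4757/71) = 14973061687/2550872096 - 16*√4757/71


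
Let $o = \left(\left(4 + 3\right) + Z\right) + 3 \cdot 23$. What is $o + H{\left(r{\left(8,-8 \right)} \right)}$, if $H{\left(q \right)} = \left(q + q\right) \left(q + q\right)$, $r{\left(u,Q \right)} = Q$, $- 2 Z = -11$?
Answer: $\frac{675}{2} \approx 337.5$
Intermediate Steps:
$Z = \frac{11}{2}$ ($Z = \left(- \frac{1}{2}\right) \left(-11\right) = \frac{11}{2} \approx 5.5$)
$H{\left(q \right)} = 4 q^{2}$ ($H{\left(q \right)} = 2 q 2 q = 4 q^{2}$)
$o = \frac{163}{2}$ ($o = \left(\left(4 + 3\right) + \frac{11}{2}\right) + 3 \cdot 23 = \left(7 + \frac{11}{2}\right) + 69 = \frac{25}{2} + 69 = \frac{163}{2} \approx 81.5$)
$o + H{\left(r{\left(8,-8 \right)} \right)} = \frac{163}{2} + 4 \left(-8\right)^{2} = \frac{163}{2} + 4 \cdot 64 = \frac{163}{2} + 256 = \frac{675}{2}$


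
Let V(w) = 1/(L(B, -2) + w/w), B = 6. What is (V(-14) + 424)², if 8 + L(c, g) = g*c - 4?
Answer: 95082001/529 ≈ 1.7974e+5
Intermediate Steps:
L(c, g) = -12 + c*g (L(c, g) = -8 + (g*c - 4) = -8 + (c*g - 4) = -8 + (-4 + c*g) = -12 + c*g)
V(w) = -1/23 (V(w) = 1/((-12 + 6*(-2)) + w/w) = 1/((-12 - 12) + 1) = 1/(-24 + 1) = 1/(-23) = -1/23)
(V(-14) + 424)² = (-1/23 + 424)² = (9751/23)² = 95082001/529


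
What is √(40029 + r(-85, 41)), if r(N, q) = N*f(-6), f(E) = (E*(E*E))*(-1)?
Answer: √21669 ≈ 147.20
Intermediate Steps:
f(E) = -E³ (f(E) = (E*E²)*(-1) = E³*(-1) = -E³)
r(N, q) = 216*N (r(N, q) = N*(-1*(-6)³) = N*(-1*(-216)) = N*216 = 216*N)
√(40029 + r(-85, 41)) = √(40029 + 216*(-85)) = √(40029 - 18360) = √21669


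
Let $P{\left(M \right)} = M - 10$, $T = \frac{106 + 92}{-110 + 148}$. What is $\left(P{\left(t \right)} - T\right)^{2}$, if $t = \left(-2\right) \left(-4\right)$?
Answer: $\frac{18769}{361} \approx 51.992$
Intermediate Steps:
$t = 8$
$T = \frac{99}{19}$ ($T = \frac{198}{38} = 198 \cdot \frac{1}{38} = \frac{99}{19} \approx 5.2105$)
$P{\left(M \right)} = -10 + M$
$\left(P{\left(t \right)} - T\right)^{2} = \left(\left(-10 + 8\right) - \frac{99}{19}\right)^{2} = \left(-2 - \frac{99}{19}\right)^{2} = \left(- \frac{137}{19}\right)^{2} = \frac{18769}{361}$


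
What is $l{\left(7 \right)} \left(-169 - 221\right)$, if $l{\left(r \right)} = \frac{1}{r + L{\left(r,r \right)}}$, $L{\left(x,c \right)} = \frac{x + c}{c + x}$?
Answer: $- \frac{195}{4} \approx -48.75$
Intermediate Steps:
$L{\left(x,c \right)} = 1$ ($L{\left(x,c \right)} = \frac{c + x}{c + x} = 1$)
$l{\left(r \right)} = \frac{1}{1 + r}$ ($l{\left(r \right)} = \frac{1}{r + 1} = \frac{1}{1 + r}$)
$l{\left(7 \right)} \left(-169 - 221\right) = \frac{-169 - 221}{1 + 7} = \frac{1}{8} \left(-390\right) = - \frac{195}{4}$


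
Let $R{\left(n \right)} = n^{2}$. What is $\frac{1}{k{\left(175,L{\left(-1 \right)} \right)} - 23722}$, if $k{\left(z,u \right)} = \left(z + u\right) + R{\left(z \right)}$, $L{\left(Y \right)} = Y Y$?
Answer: $\frac{1}{7079} \approx 0.00014126$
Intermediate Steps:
$L{\left(Y \right)} = Y^{2}$
$k{\left(z,u \right)} = u + z + z^{2}$ ($k{\left(z,u \right)} = \left(z + u\right) + z^{2} = \left(u + z\right) + z^{2} = u + z + z^{2}$)
$\frac{1}{k{\left(175,L{\left(-1 \right)} \right)} - 23722} = \frac{1}{\left(\left(-1\right)^{2} + 175 + 175^{2}\right) - 23722} = \frac{1}{\left(1 + 175 + 30625\right) - 23722} = \frac{1}{30801 - 23722} = \frac{1}{7079}$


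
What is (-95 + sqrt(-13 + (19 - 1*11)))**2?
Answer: (95 - I*sqrt(5))**2 ≈ 9020.0 - 424.85*I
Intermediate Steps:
(-95 + sqrt(-13 + (19 - 1*11)))**2 = (-95 + sqrt(-13 + (19 - 11)))**2 = (-95 + sqrt(-13 + 8))**2 = (-95 + sqrt(-5))**2 = (-95 + I*sqrt(5))**2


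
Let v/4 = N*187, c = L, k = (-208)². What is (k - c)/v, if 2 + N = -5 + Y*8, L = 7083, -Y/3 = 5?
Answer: -36181/94996 ≈ -0.38087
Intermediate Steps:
Y = -15 (Y = -3*5 = -15)
N = -127 (N = -2 + (-5 - 15*8) = -2 + (-5 - 120) = -2 - 125 = -127)
k = 43264
c = 7083
v = -94996 (v = 4*(-127*187) = 4*(-23749) = -94996)
(k - c)/v = (43264 - 1*7083)/(-94996) = (43264 - 7083)*(-1/94996) = 36181*(-1/94996) = -36181/94996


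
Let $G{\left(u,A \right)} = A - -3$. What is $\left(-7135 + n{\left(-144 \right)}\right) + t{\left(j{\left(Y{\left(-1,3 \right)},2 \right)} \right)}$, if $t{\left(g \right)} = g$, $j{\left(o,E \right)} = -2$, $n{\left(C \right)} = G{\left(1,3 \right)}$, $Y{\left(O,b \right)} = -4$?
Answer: $-7131$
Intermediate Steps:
$G{\left(u,A \right)} = 3 + A$ ($G{\left(u,A \right)} = A + 3 = 3 + A$)
$n{\left(C \right)} = 6$ ($n{\left(C \right)} = 3 + 3 = 6$)
$\left(-7135 + n{\left(-144 \right)}\right) + t{\left(j{\left(Y{\left(-1,3 \right)},2 \right)} \right)} = \left(-7135 + 6\right) - 2 = -7129 - 2 = -7131$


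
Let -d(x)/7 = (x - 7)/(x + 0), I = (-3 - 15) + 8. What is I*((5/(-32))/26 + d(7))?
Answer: 25/416 ≈ 0.060096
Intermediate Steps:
I = -10 (I = -18 + 8 = -10)
d(x) = -7*(-7 + x)/x (d(x) = -7*(x - 7)/(x + 0) = -7*(-7 + x)/x)
I*((5/(-32))/26 + d(7)) = -10*((5/(-32))/26 + (-7 + 49/7)) = -10*((5*(-1/32))*(1/26) + (-7 + 49*(⅐))) = -10*(-5/32*1/26 + (-7 + 7)) = -10*(-5/832 + 0) = -10*(-5/832) = 25/416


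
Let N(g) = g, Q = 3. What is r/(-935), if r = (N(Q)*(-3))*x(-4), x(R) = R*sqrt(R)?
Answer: -72*I/935 ≈ -0.077005*I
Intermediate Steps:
x(R) = R**(3/2)
r = 72*I (r = (3*(-3))*(-4)**(3/2) = -(-72)*I = 72*I ≈ 72.0*I)
r/(-935) = (72*I)/(-935) = (72*I)*(-1/935) = -72*I/935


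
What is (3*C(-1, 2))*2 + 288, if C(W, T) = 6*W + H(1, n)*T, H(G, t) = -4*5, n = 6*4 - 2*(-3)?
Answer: 12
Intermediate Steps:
n = 30 (n = 24 + 6 = 30)
H(G, t) = -20
C(W, T) = -20*T + 6*W (C(W, T) = 6*W - 20*T = -20*T + 6*W)
(3*C(-1, 2))*2 + 288 = (3*(-20*2 + 6*(-1)))*2 + 288 = (3*(-40 - 6))*2 + 288 = (3*(-46))*2 + 288 = -138*2 + 288 = -276 + 288 = 12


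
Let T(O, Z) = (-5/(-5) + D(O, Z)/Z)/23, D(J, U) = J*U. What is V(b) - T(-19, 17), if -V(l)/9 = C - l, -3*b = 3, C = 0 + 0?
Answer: -189/23 ≈ -8.2174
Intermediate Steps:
C = 0
b = -1 (b = -⅓*3 = -1)
T(O, Z) = 1/23 + O/23 (T(O, Z) = (-5/(-5) + (O*Z)/Z)/23 = (-5*(-⅕) + O)*(1/23) = (1 + O)*(1/23) = 1/23 + O/23)
V(l) = 9*l (V(l) = -9*(0 - l) = -(-9)*l = 9*l)
V(b) - T(-19, 17) = 9*(-1) - (1/23 + (1/23)*(-19)) = -9 - (1/23 - 19/23) = -9 - 1*(-18/23) = -9 + 18/23 = -189/23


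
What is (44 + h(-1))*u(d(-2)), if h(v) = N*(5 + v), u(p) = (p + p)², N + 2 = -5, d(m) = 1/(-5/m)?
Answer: 256/25 ≈ 10.240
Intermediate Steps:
d(m) = -m/5
N = -7 (N = -2 - 5 = -7)
u(p) = 4*p² (u(p) = (2*p)² = 4*p²)
h(v) = -35 - 7*v (h(v) = -7*(5 + v) = -35 - 7*v)
(44 + h(-1))*u(d(-2)) = (44 + (-35 - 7*(-1)))*(4*(-⅕*(-2))²) = (44 + (-35 + 7))*(4*(⅖)²) = (44 - 28)*(4*(4/25)) = 16*(16/25) = 256/25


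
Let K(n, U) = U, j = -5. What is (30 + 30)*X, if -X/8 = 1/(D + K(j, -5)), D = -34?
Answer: 160/13 ≈ 12.308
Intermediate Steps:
X = 8/39 (X = -8/(-34 - 5) = -8/(-39) = -8*(-1/39) = 8/39 ≈ 0.20513)
(30 + 30)*X = (30 + 30)*(8/39) = 60*(8/39) = 160/13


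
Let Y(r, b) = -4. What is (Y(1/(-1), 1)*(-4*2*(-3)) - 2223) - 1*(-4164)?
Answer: 1845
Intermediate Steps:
(Y(1/(-1), 1)*(-4*2*(-3)) - 2223) - 1*(-4164) = (-4*(-4*2)*(-3) - 2223) - 1*(-4164) = (-(-32)*(-3) - 2223) + 4164 = (-4*24 - 2223) + 4164 = (-96 - 2223) + 4164 = -2319 + 4164 = 1845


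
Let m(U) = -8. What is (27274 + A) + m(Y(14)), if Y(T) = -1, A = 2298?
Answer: 29564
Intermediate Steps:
(27274 + A) + m(Y(14)) = (27274 + 2298) - 8 = 29572 - 8 = 29564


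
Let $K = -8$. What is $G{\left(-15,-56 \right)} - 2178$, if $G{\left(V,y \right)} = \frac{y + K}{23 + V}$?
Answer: $-2186$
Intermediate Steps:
$G{\left(V,y \right)} = \frac{-8 + y}{23 + V}$ ($G{\left(V,y \right)} = \frac{y - 8}{23 + V} = \frac{-8 + y}{23 + V}$)
$G{\left(-15,-56 \right)} - 2178 = \frac{-8 - 56}{23 - 15} - 2178 = \frac{1}{8} \left(-64\right) - 2178 = -8 - 2178 = -2186$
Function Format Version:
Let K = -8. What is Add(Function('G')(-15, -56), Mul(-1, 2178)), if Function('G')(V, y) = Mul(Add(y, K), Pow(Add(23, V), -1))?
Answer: -2186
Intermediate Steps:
Function('G')(V, y) = Mul(Pow(Add(23, V), -1), Add(-8, y)) (Function('G')(V, y) = Mul(Add(y, -8), Pow(Add(23, V), -1)) = Mul(Add(-8, y), Pow(Add(23, V), -1)) = Mul(Pow(Add(23, V), -1), Add(-8, y)))
Add(Function('G')(-15, -56), Mul(-1, 2178)) = Add(Mul(Pow(Add(23, -15), -1), Add(-8, -56)), Mul(-1, 2178)) = Add(Mul(Pow(8, -1), -64), -2178) = Add(Mul(Rational(1, 8), -64), -2178) = Add(-8, -2178) = -2186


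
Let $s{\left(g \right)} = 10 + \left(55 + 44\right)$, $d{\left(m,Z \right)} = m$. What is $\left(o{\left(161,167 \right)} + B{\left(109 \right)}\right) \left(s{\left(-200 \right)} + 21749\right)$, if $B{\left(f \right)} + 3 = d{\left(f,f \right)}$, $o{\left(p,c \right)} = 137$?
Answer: $5311494$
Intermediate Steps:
$B{\left(f \right)} = -3 + f$
$s{\left(g \right)} = 109$ ($s{\left(g \right)} = 10 + 99 = 109$)
$\left(o{\left(161,167 \right)} + B{\left(109 \right)}\right) \left(s{\left(-200 \right)} + 21749\right) = \left(137 + \left(-3 + 109\right)\right) \left(109 + 21749\right) = \left(137 + 106\right) 21858 = 243 \cdot 21858 = 5311494$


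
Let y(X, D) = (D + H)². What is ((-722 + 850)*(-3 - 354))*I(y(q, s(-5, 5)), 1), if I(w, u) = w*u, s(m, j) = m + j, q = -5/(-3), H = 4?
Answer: -731136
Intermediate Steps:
q = 5/3 (q = -5*(-⅓) = 5/3 ≈ 1.6667)
s(m, j) = j + m
y(X, D) = (4 + D)² (y(X, D) = (D + 4)² = (4 + D)²)
I(w, u) = u*w
((-722 + 850)*(-3 - 354))*I(y(q, s(-5, 5)), 1) = ((-722 + 850)*(-3 - 354))*(1*(4 + (5 - 5))²) = (128*(-357))*(1*(4 + 0)²) = -45696*4² = -45696*16 = -731136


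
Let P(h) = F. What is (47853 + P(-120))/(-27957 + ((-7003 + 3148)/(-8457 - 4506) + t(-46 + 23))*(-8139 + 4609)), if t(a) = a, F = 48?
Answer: 206980221/225483743 ≈ 0.91794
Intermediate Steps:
P(h) = 48
(47853 + P(-120))/(-27957 + ((-7003 + 3148)/(-8457 - 4506) + t(-46 + 23))*(-8139 + 4609)) = (47853 + 48)/(-27957 + ((-7003 + 3148)/(-8457 - 4506) + (-46 + 23))*(-8139 + 4609)) = 47901/(-27957 + (-3855/(-12963) - 23)*(-3530)) = 47901/(-27957 + (-3855*(-1/12963) - 23)*(-3530)) = 47901/(-27957 + (1285/4321 - 23)*(-3530)) = 47901/(-27957 - 98098/4321*(-3530)) = 47901/(-27957 + 346285940/4321) = 47901/(225483743/4321) = 47901*(4321/225483743) = 206980221/225483743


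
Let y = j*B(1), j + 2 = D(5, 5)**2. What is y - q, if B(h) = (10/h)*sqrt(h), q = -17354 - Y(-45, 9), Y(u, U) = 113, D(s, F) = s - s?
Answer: 17447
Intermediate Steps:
D(s, F) = 0
q = -17467 (q = -17354 - 1*113 = -17354 - 113 = -17467)
j = -2 (j = -2 + 0**2 = -2 + 0 = -2)
B(h) = 10/sqrt(h)
y = -20 (y = -20/sqrt(1) = -20 ≈ -20.000)
y - q = -20 - 1*(-17467) = -20 + 17467 = 17447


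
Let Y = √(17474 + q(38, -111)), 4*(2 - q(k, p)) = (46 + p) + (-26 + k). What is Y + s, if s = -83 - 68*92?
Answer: -6339 + 3*√7773/2 ≈ -6206.8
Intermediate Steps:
q(k, p) = -3 - k/4 - p/4 (q(k, p) = 2 - ((46 + p) + (-26 + k))/4 = 2 - (20 + k + p)/4 = 2 + (-5 - k/4 - p/4) = -3 - k/4 - p/4)
s = -6339 (s = -83 - 6256 = -6339)
Y = 3*√7773/2 (Y = √(17474 + (-3 - ¼*38 - ¼*(-111))) = √(17474 + (-3 - 19/2 + 111/4)) = √(17474 + 61/4) = √(69957/4) = 3*√7773/2 ≈ 132.25)
Y + s = 3*√7773/2 - 6339 = -6339 + 3*√7773/2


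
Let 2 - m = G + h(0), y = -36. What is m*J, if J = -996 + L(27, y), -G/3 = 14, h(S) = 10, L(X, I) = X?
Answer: -32946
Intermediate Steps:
G = -42 (G = -3*14 = -42)
J = -969 (J = -996 + 27 = -969)
m = 34 (m = 2 - (-42 + 10) = 2 - 1*(-32) = 2 + 32 = 34)
m*J = 34*(-969) = -32946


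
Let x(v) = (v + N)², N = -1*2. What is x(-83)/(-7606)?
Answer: -7225/7606 ≈ -0.94991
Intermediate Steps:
N = -2
x(v) = (-2 + v)² (x(v) = (v - 2)² = (-2 + v)²)
x(-83)/(-7606) = (-2 - 83)²/(-7606) = (-85)²*(-1/7606) = 7225*(-1/7606) = -7225/7606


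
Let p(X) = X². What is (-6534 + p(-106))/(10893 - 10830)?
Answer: 4702/63 ≈ 74.635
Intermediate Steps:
(-6534 + p(-106))/(10893 - 10830) = (-6534 + (-106)²)/(10893 - 10830) = (-6534 + 11236)/63 = 4702*(1/63) = 4702/63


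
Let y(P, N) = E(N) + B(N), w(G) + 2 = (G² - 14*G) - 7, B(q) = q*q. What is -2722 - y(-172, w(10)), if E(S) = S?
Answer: -5074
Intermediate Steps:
B(q) = q²
w(G) = -9 + G² - 14*G (w(G) = -2 + ((G² - 14*G) - 7) = -2 + (-7 + G² - 14*G) = -9 + G² - 14*G)
y(P, N) = N + N²
-2722 - y(-172, w(10)) = -2722 - (-9 + 10² - 14*10)*(1 + (-9 + 10² - 14*10)) = -2722 - (-9 + 100 - 140)*(1 + (-9 + 100 - 140)) = -2722 - (-49)*(1 - 49) = -2722 - (-49)*(-48) = -2722 - 1*2352 = -2722 - 2352 = -5074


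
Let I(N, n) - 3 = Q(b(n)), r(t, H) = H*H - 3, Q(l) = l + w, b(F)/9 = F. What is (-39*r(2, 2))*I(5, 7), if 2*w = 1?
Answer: -5187/2 ≈ -2593.5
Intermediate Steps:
w = 1/2 (w = (1/2)*1 = 1/2 ≈ 0.50000)
b(F) = 9*F
Q(l) = 1/2 + l (Q(l) = l + 1/2 = 1/2 + l)
r(t, H) = -3 + H**2 (r(t, H) = H**2 - 3 = -3 + H**2)
I(N, n) = 7/2 + 9*n (I(N, n) = 3 + (1/2 + 9*n) = 7/2 + 9*n)
(-39*r(2, 2))*I(5, 7) = (-39*(-3 + 2**2))*(7/2 + 9*7) = (-39*(-3 + 4))*(7/2 + 63) = -39*1*(133/2) = -39*133/2 = -5187/2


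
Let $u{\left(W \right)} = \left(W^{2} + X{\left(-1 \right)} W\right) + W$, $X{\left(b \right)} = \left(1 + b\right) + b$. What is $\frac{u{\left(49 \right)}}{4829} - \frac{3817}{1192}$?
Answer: $- \frac{15570301}{5756168} \approx -2.705$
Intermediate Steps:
$X{\left(b \right)} = 1 + 2 b$
$u{\left(W \right)} = W^{2}$ ($u{\left(W \right)} = \left(W^{2} + \left(1 + 2 \left(-1\right)\right) W\right) + W = \left(W^{2} + \left(1 - 2\right) W\right) + W = \left(W^{2} - W\right) + W = W^{2}$)
$\frac{u{\left(49 \right)}}{4829} - \frac{3817}{1192} = \frac{49^{2}}{4829} - \frac{3817}{1192} = 2401 \cdot \frac{1}{4829} - \frac{3817}{1192} = \frac{2401}{4829} - \frac{3817}{1192} = - \frac{15570301}{5756168}$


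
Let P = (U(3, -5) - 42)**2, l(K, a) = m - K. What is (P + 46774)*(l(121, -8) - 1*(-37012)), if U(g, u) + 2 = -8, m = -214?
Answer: 1814704606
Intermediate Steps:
l(K, a) = -214 - K
U(g, u) = -10 (U(g, u) = -2 - 8 = -10)
P = 2704 (P = (-10 - 42)**2 = (-52)**2 = 2704)
(P + 46774)*(l(121, -8) - 1*(-37012)) = (2704 + 46774)*((-214 - 1*121) - 1*(-37012)) = 49478*((-214 - 121) + 37012) = 49478*(-335 + 37012) = 49478*36677 = 1814704606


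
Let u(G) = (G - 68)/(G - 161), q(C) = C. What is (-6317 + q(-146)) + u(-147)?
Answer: -1990389/308 ≈ -6462.3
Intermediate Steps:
u(G) = (-68 + G)/(-161 + G)
(-6317 + q(-146)) + u(-147) = (-6317 - 146) + (-68 - 147)/(-161 - 147) = -6463 - 215/(-308) = -6463 - 1/308*(-215) = -6463 + 215/308 = -1990389/308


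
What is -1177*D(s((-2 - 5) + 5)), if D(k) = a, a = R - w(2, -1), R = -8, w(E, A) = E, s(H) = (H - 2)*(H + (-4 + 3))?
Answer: 11770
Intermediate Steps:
s(H) = (-1 + H)*(-2 + H) (s(H) = (-2 + H)*(H - 1) = (-2 + H)*(-1 + H) = (-1 + H)*(-2 + H))
a = -10 (a = -8 - 1*2 = -8 - 2 = -10)
D(k) = -10
-1177*D(s((-2 - 5) + 5)) = -1177*(-10) = 11770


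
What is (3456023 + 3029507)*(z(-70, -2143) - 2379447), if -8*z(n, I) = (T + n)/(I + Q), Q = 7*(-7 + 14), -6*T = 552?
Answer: -21543037050621015/1396 ≈ -1.5432e+13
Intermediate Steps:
T = -92 (T = -⅙*552 = -92)
Q = 49 (Q = 7*7 = 49)
z(n, I) = -(-92 + n)/(8*(49 + I)) (z(n, I) = -(-92 + n)/(8*(I + 49)) = -(-92 + n)/(8*(49 + I)))
(3456023 + 3029507)*(z(-70, -2143) - 2379447) = (3456023 + 3029507)*((92 - 1*(-70))/(8*(49 - 2143)) - 2379447) = 6485530*((⅛)*(92 + 70)/(-2094) - 2379447) = 6485530*((⅛)*(-1/2094)*162 - 2379447) = 6485530*(-27/2792 - 2379447) = 6485530*(-6643416051/2792) = -21543037050621015/1396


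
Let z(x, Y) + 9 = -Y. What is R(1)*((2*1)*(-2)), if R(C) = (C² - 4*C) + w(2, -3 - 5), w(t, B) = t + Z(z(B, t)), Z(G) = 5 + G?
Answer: 28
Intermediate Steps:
z(x, Y) = -9 - Y
w(t, B) = -4 (w(t, B) = t + (5 + (-9 - t)) = t + (-4 - t) = -4)
R(C) = -4 + C² - 4*C (R(C) = (C² - 4*C) - 4 = -4 + C² - 4*C)
R(1)*((2*1)*(-2)) = (-4 + 1² - 4*1)*((2*1)*(-2)) = (-4 + 1 - 4)*(2*(-2)) = -7*(-4) = 28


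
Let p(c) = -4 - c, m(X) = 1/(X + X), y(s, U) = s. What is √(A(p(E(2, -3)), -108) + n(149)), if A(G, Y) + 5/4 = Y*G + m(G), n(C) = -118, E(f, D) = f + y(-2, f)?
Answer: √5002/4 ≈ 17.681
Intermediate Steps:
m(X) = 1/(2*X)
E(f, D) = -2 + f (E(f, D) = f - 2 = -2 + f)
A(G, Y) = -5/4 + 1/(2*G) + G*Y (A(G, Y) = -5/4 + (Y*G + 1/(2*G)) = -5/4 + (G*Y + 1/(2*G)) = -5/4 + (1/(2*G) + G*Y) = -5/4 + 1/(2*G) + G*Y)
√(A(p(E(2, -3)), -108) + n(149)) = √((-5/4 + 1/(2*(-4 - (-2 + 2))) + (-4 - (-2 + 2))*(-108)) - 118) = √((-5/4 + 1/(2*(-4 - 1*0)) + (-4 - 1*0)*(-108)) - 118) = √((-5/4 + 1/(2*(-4 + 0)) + (-4 + 0)*(-108)) - 118) = √((-5/4 + (½)/(-4) - 4*(-108)) - 118) = √((-5/4 + (½)*(-¼) + 432) - 118) = √((-5/4 - ⅛ + 432) - 118) = √(3445/8 - 118) = √(2501/8) = √5002/4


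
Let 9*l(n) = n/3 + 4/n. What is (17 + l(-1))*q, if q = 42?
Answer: 6244/9 ≈ 693.78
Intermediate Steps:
l(n) = n/27 + 4/(9*n) (l(n) = (n/3 + 4/n)/9 = (4/n + n/3)/9 = n/27 + 4/(9*n))
(17 + l(-1))*q = (17 + (1/27)*(12 + (-1)²)/(-1))*42 = (17 + (1/27)*(-1)*(12 + 1))*42 = (17 + (1/27)*(-1)*13)*42 = (17 - 13/27)*42 = (446/27)*42 = 6244/9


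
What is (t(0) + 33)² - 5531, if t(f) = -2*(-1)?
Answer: -4306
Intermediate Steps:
t(f) = 2
(t(0) + 33)² - 5531 = (2 + 33)² - 5531 = 35² - 5531 = 1225 - 5531 = -4306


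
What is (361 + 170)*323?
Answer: 171513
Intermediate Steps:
(361 + 170)*323 = 531*323 = 171513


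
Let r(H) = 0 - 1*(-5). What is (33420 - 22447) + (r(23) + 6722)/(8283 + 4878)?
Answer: 144422380/13161 ≈ 10974.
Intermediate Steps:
r(H) = 5 (r(H) = 0 + 5 = 5)
(33420 - 22447) + (r(23) + 6722)/(8283 + 4878) = (33420 - 22447) + (5 + 6722)/(8283 + 4878) = 10973 + 6727/13161 = 144422380/13161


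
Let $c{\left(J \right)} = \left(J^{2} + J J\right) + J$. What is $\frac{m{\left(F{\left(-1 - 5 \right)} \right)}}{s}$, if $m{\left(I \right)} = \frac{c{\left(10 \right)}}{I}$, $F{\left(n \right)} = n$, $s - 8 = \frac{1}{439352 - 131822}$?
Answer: $- \frac{1537650}{351463} \approx -4.375$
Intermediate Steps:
$c{\left(J \right)} = J + 2 J^{2}$ ($c{\left(J \right)} = \left(J^{2} + J^{2}\right) + J = 2 J^{2} + J = J + 2 J^{2}$)
$s = \frac{2460241}{307530}$ ($s = 8 + \frac{1}{439352 - 131822} = 8 + \frac{1}{307530} = \frac{2460241}{307530} \approx 8.0$)
$m{\left(I \right)} = \frac{210}{I}$ ($m{\left(I \right)} = \frac{10 \left(1 + 2 \cdot 10\right)}{I} = \frac{10 \left(1 + 20\right)}{I} = \frac{10 \cdot 21}{I} = \frac{210}{I}$)
$\frac{m{\left(F{\left(-1 - 5 \right)} \right)}}{s} = \frac{210 \frac{1}{-1 - 5}}{\frac{2460241}{307530}} = \frac{210}{-1 - 5} \cdot \frac{307530}{2460241} = \frac{210}{-6} \cdot \frac{307530}{2460241} = 210 \left(- \frac{1}{6}\right) \frac{307530}{2460241} = \left(-35\right) \frac{307530}{2460241} = - \frac{1537650}{351463}$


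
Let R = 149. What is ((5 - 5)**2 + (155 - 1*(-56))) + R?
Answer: 360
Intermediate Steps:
((5 - 5)**2 + (155 - 1*(-56))) + R = ((5 - 5)**2 + (155 - 1*(-56))) + 149 = (0**2 + (155 + 56)) + 149 = (0 + 211) + 149 = 211 + 149 = 360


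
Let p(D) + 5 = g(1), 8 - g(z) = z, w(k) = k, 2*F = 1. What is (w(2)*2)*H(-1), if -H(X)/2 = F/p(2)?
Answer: -2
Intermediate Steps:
F = ½ (F = (½)*1 = ½ ≈ 0.50000)
g(z) = 8 - z
p(D) = 2 (p(D) = -5 + (8 - 1*1) = -5 + (8 - 1) = -5 + 7 = 2)
H(X) = -½ (H(X) = -1/2 = -2*¼ = -½)
(w(2)*2)*H(-1) = (2*2)*(-½) = 4*(-½) = -2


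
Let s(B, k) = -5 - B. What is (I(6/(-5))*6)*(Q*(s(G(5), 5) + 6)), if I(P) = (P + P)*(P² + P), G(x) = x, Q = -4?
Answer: -6912/125 ≈ -55.296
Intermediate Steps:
I(P) = 2*P*(P + P²) (I(P) = (2*P)*(P + P²) = 2*P*(P + P²))
(I(6/(-5))*6)*(Q*(s(G(5), 5) + 6)) = ((2*(6/(-5))²*(1 + 6/(-5)))*6)*(-4*((-5 - 1*5) + 6)) = ((2*(6*(-⅕))²*(1 + 6*(-⅕)))*6)*(-4*((-5 - 5) + 6)) = ((2*(-6/5)²*(1 - 6/5))*6)*(-4*(-10 + 6)) = ((2*(36/25)*(-⅕))*6)*(-4*(-4)) = -72/125*6*16 = -432/125*16 = -6912/125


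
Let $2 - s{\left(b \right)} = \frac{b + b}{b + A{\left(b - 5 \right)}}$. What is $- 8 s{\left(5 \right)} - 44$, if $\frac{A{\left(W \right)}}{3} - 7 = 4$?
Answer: $- \frac{1100}{19} \approx -57.895$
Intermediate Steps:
$A{\left(W \right)} = 33$ ($A{\left(W \right)} = 21 + 3 \cdot 4 = 21 + 12 = 33$)
$s{\left(b \right)} = 2 - \frac{2 b}{33 + b}$ ($s{\left(b \right)} = 2 - \frac{b + b}{b + 33} = 2 - \frac{2 b}{33 + b}$)
$- 8 s{\left(5 \right)} - 44 = - 8 \frac{66}{33 + 5} - 44 = - 8 \cdot \frac{66}{38} - 44 = - 8 \cdot 66 \cdot \frac{1}{38} - 44 = \left(-8\right) \frac{33}{19} - 44 = - \frac{264}{19} - 44 = - \frac{1100}{19}$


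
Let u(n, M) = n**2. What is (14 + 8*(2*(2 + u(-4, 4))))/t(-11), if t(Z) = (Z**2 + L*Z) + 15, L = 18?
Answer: -151/31 ≈ -4.8710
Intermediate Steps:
t(Z) = 15 + Z**2 + 18*Z (t(Z) = (Z**2 + 18*Z) + 15 = 15 + Z**2 + 18*Z)
(14 + 8*(2*(2 + u(-4, 4))))/t(-11) = (14 + 8*(2*(2 + (-4)**2)))/(15 + (-11)**2 + 18*(-11)) = (14 + 8*(2*(2 + 16)))/(15 + 121 - 198) = (14 + 8*(2*18))/(-62) = (14 + 8*36)*(-1/62) = (14 + 288)*(-1/62) = 302*(-1/62) = -151/31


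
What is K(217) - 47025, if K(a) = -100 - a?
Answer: -47342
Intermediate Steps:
K(217) - 47025 = (-100 - 1*217) - 47025 = (-100 - 217) - 47025 = -317 - 47025 = -47342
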